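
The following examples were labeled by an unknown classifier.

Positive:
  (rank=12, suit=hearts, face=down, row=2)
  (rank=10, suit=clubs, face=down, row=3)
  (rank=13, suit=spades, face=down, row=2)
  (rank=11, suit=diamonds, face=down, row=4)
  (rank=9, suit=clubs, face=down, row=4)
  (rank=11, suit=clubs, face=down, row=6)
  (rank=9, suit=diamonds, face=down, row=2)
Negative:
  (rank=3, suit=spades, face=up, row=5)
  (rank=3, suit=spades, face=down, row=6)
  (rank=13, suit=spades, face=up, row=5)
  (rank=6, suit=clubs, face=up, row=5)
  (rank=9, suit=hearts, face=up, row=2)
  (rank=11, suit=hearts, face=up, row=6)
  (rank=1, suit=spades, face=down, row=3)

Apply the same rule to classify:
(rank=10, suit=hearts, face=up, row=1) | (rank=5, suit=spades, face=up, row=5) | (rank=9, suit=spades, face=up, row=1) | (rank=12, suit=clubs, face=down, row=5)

Negative, Negative, Negative, Positive

The common property of the 'Positive' items is: face is down AND rank ≥ 6. No 'Negative' item has it.
(rank=10, suit=hearts, face=up, row=1): face is up, rank = 10 — does not satisfy this, so Negative. (rank=5, suit=spades, face=up, row=5): face is up, rank = 5 — does not satisfy this, so Negative. (rank=9, suit=spades, face=up, row=1): face is up, rank = 9 — does not satisfy this, so Negative. (rank=12, suit=clubs, face=down, row=5): face is down, rank = 12 — qualifies, so Positive.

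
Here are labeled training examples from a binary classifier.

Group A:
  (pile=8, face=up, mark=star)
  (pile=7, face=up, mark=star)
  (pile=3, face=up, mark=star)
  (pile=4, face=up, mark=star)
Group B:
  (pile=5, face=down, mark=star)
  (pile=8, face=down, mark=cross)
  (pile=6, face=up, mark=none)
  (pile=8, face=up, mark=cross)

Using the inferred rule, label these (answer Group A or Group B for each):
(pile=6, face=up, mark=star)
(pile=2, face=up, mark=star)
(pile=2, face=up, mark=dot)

Group A, Group A, Group B

The common property of the 'Group A' items is: face is up AND mark is star. No 'Group B' item has it.
(pile=6, face=up, mark=star) — face is up, mark is star, hence Group A.
(pile=2, face=up, mark=star) — face is up, mark is star, hence Group A.
(pile=2, face=up, mark=dot) — face is up, mark is dot, hence Group B.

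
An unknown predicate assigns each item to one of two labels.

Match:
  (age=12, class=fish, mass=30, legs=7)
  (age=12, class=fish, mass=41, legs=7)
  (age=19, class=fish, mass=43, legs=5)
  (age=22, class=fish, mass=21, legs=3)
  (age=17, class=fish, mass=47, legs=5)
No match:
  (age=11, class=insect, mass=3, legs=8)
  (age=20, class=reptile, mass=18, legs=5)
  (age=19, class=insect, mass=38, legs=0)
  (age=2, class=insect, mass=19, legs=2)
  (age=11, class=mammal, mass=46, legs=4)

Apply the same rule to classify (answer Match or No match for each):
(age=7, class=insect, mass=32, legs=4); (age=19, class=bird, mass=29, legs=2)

No match, No match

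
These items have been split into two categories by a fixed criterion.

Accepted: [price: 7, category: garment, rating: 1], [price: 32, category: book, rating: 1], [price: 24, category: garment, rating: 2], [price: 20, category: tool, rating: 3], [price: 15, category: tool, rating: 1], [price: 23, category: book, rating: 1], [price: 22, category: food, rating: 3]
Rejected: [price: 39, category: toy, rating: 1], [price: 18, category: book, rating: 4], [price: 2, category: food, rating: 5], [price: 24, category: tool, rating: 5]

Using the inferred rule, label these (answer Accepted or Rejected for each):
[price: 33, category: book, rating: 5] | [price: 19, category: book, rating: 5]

Rejected, Rejected

Rule: rating ≤ 3 AND price ≤ 32. This holds for each 'Accepted' example and fails for each 'Rejected' one.
Rejected: [price: 33, category: book, rating: 5], since rating = 5, price = 33. Rejected: [price: 19, category: book, rating: 5], since rating = 5, price = 19.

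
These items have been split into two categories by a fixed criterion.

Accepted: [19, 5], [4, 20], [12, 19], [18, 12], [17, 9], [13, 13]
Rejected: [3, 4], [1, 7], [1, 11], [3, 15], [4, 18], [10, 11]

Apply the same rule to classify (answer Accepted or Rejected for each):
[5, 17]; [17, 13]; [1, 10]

Rejected, Accepted, Rejected

The pattern is that an item is 'Accepted' exactly when: sum ≥ 24.
[5, 17] → 5+17 = 22 → Rejected.
[17, 13] → 17+13 = 30 → Accepted.
[1, 10] → 1+10 = 11 → Rejected.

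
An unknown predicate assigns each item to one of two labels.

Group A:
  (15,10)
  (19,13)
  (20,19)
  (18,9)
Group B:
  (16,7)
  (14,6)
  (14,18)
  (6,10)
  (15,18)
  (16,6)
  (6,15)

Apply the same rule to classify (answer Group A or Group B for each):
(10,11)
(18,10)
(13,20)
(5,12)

Group B, Group A, Group B, Group B

The common property of the 'Group A' items is: first > second AND sum ≥ 25. No 'Group B' item has it.
Group B: (10,11), since 10 < 11, 10+11 = 21.
Group A: (18,10), since 18 > 10, 18+10 = 28.
Group B: (13,20), since 13 < 20, 13+20 = 33.
Group B: (5,12), since 5 < 12, 5+12 = 17.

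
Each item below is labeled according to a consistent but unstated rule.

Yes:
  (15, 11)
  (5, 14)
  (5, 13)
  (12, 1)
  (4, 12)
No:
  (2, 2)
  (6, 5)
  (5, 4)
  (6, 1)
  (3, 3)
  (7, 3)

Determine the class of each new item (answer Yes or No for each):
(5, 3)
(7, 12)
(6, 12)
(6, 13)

Rule: sum ≥ 13. This holds for each 'Yes' example and fails for each 'No' one.
(5, 3): 5+3 = 8, does not pass → No.
(7, 12): 7+12 = 19, meets the rule → Yes.
(6, 12): 6+12 = 18, meets the rule → Yes.
(6, 13): 6+13 = 19, meets the rule → Yes.

No, Yes, Yes, Yes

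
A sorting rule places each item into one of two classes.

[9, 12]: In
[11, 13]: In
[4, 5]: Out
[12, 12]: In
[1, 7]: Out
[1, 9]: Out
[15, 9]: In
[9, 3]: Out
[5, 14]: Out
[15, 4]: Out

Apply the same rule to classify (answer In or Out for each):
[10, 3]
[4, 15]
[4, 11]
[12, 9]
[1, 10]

One predicate separates the groups cleanly: sum ≥ 21.

Out, Out, Out, In, Out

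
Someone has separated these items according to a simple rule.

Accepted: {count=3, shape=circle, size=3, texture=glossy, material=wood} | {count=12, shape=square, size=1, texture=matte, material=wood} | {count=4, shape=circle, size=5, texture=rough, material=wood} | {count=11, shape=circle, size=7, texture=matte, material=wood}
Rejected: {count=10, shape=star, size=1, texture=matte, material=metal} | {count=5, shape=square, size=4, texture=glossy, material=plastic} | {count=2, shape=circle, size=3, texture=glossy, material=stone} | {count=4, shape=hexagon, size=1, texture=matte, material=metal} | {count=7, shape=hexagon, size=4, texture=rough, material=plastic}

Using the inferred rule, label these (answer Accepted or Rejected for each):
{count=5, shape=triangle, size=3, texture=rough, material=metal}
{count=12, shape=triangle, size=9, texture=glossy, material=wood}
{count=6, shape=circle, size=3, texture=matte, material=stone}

Rejected, Accepted, Rejected

One predicate separates the groups cleanly: material is wood.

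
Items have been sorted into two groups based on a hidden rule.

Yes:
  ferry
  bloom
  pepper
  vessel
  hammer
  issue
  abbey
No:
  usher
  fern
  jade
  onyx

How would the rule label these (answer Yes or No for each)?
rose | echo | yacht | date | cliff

The simplest hypothesis consistent with all the labels is: has a double letter.
rose — no doubled letter, hence No. echo — no doubled letter, hence No. yacht — no doubled letter, hence No. date — no doubled letter, hence No. cliff — 'ff' doubled, hence Yes.

No, No, No, No, Yes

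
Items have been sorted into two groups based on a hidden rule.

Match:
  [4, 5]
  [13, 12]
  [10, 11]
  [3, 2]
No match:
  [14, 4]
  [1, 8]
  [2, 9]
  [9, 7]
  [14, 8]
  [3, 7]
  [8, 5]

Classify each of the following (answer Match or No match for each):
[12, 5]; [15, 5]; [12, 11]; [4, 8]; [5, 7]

No match, No match, Match, No match, No match

The classifier is using: |first − second| ≤ 1.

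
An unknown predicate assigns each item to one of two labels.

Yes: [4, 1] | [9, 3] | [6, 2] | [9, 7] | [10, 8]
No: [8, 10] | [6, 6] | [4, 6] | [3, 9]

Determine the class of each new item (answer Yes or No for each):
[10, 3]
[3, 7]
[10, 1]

Yes, No, Yes

One predicate separates the groups cleanly: first > second.
Yes: [10, 3], since 10 > 3.
No: [3, 7], since 3 < 7.
Yes: [10, 1], since 10 > 1.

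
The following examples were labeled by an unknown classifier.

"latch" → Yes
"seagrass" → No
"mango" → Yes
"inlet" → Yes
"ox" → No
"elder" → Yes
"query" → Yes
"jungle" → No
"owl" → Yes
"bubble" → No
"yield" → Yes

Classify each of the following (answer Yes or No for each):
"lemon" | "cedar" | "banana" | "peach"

One predicate separates the groups cleanly: odd length.
Yes: "lemon", since length 5. Yes: "cedar", since length 5. No: "banana", since length 6. Yes: "peach", since length 5.

Yes, Yes, No, Yes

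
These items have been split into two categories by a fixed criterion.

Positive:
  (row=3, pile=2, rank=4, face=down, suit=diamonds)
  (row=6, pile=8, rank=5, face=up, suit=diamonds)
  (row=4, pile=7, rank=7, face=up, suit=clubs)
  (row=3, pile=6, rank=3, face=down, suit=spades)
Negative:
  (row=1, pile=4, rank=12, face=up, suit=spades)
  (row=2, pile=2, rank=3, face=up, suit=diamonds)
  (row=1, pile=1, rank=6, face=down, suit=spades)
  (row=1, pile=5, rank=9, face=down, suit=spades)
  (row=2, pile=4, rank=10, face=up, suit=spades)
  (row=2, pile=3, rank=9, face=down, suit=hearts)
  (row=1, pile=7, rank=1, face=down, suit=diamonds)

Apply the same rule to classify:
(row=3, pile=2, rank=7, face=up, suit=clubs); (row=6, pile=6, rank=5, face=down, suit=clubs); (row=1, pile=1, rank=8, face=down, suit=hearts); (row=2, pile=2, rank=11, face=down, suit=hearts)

Positive, Positive, Negative, Negative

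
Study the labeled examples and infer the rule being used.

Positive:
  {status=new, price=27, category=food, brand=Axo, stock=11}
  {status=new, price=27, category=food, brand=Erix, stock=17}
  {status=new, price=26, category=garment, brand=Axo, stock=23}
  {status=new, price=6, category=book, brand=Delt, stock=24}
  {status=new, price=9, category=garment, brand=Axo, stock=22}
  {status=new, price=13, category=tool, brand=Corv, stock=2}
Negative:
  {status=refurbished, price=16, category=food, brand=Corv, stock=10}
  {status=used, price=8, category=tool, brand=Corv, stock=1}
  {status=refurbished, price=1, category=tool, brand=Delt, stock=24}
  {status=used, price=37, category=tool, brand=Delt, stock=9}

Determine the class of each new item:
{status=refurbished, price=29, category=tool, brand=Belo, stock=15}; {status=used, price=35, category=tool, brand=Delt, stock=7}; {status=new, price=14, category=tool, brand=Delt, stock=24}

The rule appears to be: status is new.
{status=refurbished, price=29, category=tool, brand=Belo, stock=15}: Negative (status is refurbished). {status=used, price=35, category=tool, brand=Delt, stock=7}: Negative (status is used). {status=new, price=14, category=tool, brand=Delt, stock=24}: Positive (status is new).

Negative, Negative, Positive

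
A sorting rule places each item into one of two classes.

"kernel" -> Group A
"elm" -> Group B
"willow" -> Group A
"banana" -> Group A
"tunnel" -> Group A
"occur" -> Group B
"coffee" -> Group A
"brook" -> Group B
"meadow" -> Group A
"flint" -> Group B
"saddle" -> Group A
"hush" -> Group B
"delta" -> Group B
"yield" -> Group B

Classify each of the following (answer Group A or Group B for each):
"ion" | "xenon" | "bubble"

'Group A' ⟺ length 6.

Group B, Group B, Group A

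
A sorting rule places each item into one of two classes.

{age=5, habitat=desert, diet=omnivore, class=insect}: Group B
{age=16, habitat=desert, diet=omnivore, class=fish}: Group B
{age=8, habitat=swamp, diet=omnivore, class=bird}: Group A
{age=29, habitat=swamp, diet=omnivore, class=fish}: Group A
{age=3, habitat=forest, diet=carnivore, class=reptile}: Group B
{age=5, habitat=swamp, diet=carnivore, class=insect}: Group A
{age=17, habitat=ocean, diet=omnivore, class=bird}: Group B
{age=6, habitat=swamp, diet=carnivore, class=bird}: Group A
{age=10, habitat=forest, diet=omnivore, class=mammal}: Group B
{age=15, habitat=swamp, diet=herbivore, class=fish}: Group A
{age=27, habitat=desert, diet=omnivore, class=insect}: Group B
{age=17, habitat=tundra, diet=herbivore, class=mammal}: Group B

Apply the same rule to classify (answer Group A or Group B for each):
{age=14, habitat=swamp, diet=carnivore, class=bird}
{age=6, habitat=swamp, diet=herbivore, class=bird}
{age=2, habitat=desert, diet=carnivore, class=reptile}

Group A, Group A, Group B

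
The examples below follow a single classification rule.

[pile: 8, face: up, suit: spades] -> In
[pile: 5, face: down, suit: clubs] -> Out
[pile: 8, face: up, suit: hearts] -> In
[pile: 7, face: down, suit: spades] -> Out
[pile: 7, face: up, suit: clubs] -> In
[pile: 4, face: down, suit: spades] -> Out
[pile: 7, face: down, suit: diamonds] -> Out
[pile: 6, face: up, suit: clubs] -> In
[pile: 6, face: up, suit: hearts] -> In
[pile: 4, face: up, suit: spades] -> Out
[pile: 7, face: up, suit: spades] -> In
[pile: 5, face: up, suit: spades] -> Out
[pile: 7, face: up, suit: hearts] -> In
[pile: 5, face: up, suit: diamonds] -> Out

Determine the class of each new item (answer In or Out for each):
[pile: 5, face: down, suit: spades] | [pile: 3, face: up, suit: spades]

Out, Out

The classifier is using: face is up AND pile ≥ 6.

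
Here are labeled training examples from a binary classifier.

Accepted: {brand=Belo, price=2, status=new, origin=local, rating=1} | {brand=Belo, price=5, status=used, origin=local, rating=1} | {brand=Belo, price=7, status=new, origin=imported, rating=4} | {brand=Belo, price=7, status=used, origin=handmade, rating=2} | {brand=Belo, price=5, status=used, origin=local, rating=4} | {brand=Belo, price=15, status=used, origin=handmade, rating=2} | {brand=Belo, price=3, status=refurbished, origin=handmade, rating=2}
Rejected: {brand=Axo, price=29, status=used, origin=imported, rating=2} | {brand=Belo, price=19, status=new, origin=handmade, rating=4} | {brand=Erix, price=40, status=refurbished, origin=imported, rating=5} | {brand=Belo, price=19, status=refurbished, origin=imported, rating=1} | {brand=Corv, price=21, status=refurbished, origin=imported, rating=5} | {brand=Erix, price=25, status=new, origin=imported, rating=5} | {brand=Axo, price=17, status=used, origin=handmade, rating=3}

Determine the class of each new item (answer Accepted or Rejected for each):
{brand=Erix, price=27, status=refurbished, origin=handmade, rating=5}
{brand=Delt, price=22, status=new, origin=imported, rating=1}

Rejected, Rejected

The simplest hypothesis consistent with all the labels is: price ≤ 15.
Rejected: {brand=Erix, price=27, status=refurbished, origin=handmade, rating=5}, since price = 27.
Rejected: {brand=Delt, price=22, status=new, origin=imported, rating=1}, since price = 22.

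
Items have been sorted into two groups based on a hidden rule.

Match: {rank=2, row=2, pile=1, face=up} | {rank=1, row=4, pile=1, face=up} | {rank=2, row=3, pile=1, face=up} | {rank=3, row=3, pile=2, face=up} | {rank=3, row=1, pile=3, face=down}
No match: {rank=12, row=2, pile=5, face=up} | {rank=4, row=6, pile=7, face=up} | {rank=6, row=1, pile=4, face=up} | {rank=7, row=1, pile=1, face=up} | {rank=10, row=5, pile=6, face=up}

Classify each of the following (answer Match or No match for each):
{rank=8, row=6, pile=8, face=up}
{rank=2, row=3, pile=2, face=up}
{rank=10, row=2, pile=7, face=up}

No match, Match, No match

The distinguishing property — rank ≤ 3 — holds for all the 'Match' cases and none of the 'No match' cases.
{rank=8, row=6, pile=8, face=up}: rank = 8 — doesn't qualify, so No match. {rank=2, row=3, pile=2, face=up}: rank = 2 — passes, so Match. {rank=10, row=2, pile=7, face=up}: rank = 10 — doesn't qualify, so No match.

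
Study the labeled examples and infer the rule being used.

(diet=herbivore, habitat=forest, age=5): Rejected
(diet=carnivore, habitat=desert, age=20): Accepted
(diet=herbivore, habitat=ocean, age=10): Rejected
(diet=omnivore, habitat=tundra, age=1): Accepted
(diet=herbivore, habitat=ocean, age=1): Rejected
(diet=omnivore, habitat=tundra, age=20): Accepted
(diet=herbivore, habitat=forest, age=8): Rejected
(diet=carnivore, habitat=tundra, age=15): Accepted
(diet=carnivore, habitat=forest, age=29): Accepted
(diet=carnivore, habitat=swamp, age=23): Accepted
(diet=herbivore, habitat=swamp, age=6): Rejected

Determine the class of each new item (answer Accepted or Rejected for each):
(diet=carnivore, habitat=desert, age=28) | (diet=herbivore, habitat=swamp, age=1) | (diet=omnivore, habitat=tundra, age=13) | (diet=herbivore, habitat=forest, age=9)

One predicate separates the groups cleanly: diet is not herbivore.

Accepted, Rejected, Accepted, Rejected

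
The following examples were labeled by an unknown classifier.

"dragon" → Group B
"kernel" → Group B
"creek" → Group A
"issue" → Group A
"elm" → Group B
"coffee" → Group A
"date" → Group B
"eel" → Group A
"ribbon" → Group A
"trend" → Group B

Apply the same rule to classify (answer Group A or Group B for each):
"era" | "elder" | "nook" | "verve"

Group B, Group B, Group A, Group B

The pattern is that an item is 'Group A' exactly when: has a double letter.
"era": no doubled letter, does not fit → Group B.
"elder": no doubled letter, does not fit → Group B.
"nook": 'oo' doubled, matches → Group A.
"verve": no doubled letter, does not fit → Group B.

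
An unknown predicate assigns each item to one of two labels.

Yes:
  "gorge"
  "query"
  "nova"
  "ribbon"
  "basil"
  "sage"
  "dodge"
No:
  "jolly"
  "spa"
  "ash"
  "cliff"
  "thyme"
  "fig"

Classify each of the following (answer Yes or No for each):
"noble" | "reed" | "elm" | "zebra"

Yes, Yes, No, Yes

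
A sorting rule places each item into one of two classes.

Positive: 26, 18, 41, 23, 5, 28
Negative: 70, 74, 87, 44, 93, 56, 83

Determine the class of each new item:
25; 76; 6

Positive, Negative, Positive

All 'Positive' examples share one property — at most 41 — and every 'Negative' example lacks it.
25: 25 ≤ 41, qualifies → Positive. 76: 76 > 41, does not fit → Negative. 6: 6 ≤ 41, qualifies → Positive.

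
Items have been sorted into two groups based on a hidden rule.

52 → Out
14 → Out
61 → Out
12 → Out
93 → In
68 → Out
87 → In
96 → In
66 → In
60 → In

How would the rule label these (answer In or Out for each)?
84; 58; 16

In, Out, Out

One predicate separates the groups cleanly: multiple of 3 AND at least 14.
In: 84, since 84 = 3·28, 84 ≥ 14.
Out: 58, since 58 = 3·19 + 1, 58 ≥ 14.
Out: 16, since 16 = 3·5 + 1, 16 ≥ 14.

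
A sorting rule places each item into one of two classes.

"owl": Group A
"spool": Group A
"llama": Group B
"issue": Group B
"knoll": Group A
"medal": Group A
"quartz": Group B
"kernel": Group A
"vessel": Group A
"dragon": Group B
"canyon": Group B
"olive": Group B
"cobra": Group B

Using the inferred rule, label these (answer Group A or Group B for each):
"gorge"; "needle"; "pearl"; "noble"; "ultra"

The pattern is that an item is 'Group A' exactly when: ends with 'l'.
Group B: "gorge", since ends with 'e'.
Group B: "needle", since ends with 'e'.
Group A: "pearl", since ends with 'l'.
Group B: "noble", since ends with 'e'.
Group B: "ultra", since ends with 'a'.

Group B, Group B, Group A, Group B, Group B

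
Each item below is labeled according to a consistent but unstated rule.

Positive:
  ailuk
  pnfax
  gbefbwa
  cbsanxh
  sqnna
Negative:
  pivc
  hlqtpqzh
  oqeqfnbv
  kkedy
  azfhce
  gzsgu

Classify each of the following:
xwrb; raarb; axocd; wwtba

Negative, Positive, Positive, Positive

Every 'Positive' example satisfies: odd length AND contains 'a'. None of the 'Negative' examples do.
xwrb: Negative (length 4, no 'a'). raarb: Positive (length 5, has 'a'). axocd: Positive (length 5, has 'a'). wwtba: Positive (length 5, has 'a').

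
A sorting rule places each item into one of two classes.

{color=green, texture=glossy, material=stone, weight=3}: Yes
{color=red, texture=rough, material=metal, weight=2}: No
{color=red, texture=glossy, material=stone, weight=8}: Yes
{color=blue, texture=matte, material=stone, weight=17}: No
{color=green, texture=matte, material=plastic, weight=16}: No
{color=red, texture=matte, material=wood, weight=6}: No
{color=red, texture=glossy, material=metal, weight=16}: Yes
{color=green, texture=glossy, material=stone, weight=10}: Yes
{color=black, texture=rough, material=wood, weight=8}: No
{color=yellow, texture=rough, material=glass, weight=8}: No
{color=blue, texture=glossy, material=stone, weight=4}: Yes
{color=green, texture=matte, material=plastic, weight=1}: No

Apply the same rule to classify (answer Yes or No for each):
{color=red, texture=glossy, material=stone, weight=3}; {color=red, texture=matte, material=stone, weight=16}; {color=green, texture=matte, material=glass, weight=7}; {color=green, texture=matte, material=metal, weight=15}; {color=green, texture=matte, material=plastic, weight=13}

Yes, No, No, No, No

The classifier is using: texture is glossy.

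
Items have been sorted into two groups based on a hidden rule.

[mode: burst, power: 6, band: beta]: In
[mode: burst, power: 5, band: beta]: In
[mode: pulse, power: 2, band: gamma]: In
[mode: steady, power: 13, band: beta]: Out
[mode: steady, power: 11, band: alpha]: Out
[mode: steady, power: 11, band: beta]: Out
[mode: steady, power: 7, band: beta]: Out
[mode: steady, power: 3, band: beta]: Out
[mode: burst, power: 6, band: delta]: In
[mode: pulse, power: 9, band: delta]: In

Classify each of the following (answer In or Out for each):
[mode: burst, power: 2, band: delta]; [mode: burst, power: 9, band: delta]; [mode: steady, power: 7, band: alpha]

In, In, Out

The rule appears to be: mode is not steady.
[mode: burst, power: 2, band: delta]: mode is burst — meets the rule, so In.
[mode: burst, power: 9, band: delta]: mode is burst — meets the rule, so In.
[mode: steady, power: 7, band: alpha]: mode is steady — lacks this property, so Out.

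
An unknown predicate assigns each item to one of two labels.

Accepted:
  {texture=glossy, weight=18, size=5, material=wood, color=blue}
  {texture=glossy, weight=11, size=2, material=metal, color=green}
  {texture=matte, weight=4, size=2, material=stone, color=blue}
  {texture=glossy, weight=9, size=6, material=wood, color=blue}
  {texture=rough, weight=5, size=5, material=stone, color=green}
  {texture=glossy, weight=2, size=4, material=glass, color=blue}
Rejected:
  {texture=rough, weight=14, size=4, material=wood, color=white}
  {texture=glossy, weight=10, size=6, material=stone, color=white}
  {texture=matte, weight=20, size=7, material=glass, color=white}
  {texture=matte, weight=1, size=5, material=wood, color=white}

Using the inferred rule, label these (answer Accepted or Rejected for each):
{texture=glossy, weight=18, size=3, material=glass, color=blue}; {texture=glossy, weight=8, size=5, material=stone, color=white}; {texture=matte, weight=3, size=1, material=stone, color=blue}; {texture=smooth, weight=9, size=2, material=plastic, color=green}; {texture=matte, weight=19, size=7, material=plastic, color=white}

Accepted, Rejected, Accepted, Accepted, Rejected

The rule appears to be: color is not white.
{texture=glossy, weight=18, size=3, material=glass, color=blue} — color is blue, hence Accepted.
{texture=glossy, weight=8, size=5, material=stone, color=white} — color is white, hence Rejected.
{texture=matte, weight=3, size=1, material=stone, color=blue} — color is blue, hence Accepted.
{texture=smooth, weight=9, size=2, material=plastic, color=green} — color is green, hence Accepted.
{texture=matte, weight=19, size=7, material=plastic, color=white} — color is white, hence Rejected.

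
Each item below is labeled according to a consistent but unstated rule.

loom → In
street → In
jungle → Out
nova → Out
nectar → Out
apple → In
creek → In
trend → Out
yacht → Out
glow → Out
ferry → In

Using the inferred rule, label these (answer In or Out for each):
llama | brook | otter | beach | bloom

The classifier is using: has a double letter.
llama: In ('ll' doubled).
brook: In ('oo' doubled).
otter: In ('tt' doubled).
beach: Out (no doubled letter).
bloom: In ('oo' doubled).

In, In, In, Out, In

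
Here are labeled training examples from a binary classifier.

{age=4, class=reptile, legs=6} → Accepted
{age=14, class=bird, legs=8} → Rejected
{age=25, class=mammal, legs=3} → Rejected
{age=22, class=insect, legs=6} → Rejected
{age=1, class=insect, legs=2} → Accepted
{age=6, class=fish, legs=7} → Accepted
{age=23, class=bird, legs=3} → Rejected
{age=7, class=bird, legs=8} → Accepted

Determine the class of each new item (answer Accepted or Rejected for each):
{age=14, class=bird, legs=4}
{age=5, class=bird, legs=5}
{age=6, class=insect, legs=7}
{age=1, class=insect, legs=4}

Rejected, Accepted, Accepted, Accepted

The classifier is using: age ≤ 7.
{age=14, class=bird, legs=4}: Rejected (age = 14).
{age=5, class=bird, legs=5}: Accepted (age = 5).
{age=6, class=insect, legs=7}: Accepted (age = 6).
{age=1, class=insect, legs=4}: Accepted (age = 1).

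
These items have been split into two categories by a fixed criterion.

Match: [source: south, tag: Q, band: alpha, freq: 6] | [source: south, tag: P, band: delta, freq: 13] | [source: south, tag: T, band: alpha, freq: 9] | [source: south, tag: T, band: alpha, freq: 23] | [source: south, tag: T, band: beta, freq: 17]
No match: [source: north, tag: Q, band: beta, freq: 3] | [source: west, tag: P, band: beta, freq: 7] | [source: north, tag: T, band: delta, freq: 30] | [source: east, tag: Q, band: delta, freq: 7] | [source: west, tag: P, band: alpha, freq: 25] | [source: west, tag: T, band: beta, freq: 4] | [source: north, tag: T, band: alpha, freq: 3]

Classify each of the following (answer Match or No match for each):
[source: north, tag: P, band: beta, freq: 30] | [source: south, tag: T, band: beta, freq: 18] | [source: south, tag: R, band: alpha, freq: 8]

No match, Match, Match

The classifier is using: source is south.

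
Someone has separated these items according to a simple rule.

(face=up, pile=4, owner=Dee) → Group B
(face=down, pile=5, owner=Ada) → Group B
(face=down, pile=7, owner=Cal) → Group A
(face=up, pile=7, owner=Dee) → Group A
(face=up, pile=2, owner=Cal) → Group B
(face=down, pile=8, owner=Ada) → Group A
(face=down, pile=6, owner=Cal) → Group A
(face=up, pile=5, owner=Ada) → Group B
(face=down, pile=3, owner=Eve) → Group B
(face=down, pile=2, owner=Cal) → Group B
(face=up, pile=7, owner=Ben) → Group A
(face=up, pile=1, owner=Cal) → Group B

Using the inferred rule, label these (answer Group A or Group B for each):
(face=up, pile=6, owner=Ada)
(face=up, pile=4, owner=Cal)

The common property of the 'Group A' items is: pile ≥ 6. No 'Group B' item has it.
(face=up, pile=6, owner=Ada): Group A (pile = 6).
(face=up, pile=4, owner=Cal): Group B (pile = 4).

Group A, Group B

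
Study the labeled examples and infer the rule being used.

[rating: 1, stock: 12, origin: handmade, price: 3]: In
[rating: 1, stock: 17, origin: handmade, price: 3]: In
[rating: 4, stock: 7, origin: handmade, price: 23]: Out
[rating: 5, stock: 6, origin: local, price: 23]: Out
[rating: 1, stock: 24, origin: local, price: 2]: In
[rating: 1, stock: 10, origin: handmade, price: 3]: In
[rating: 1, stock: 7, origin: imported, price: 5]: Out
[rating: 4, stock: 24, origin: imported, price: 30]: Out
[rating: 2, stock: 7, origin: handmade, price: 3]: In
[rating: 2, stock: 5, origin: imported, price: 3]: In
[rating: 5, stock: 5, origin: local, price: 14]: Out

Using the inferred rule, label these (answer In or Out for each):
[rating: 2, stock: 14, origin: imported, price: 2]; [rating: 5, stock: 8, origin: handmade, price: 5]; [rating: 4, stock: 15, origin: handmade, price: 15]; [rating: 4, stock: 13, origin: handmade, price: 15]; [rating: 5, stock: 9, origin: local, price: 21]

A rule that fits every label: price ≤ 3 — true of each 'In' example, false of each 'Out' one.

In, Out, Out, Out, Out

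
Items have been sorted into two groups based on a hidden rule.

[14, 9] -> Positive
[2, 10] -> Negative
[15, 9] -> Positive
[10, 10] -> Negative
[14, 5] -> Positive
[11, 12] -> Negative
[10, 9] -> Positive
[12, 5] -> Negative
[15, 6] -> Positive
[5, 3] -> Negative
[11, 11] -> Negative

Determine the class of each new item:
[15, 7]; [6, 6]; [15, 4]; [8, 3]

A rule that fits every label: first > second AND sum ≥ 19 — true of each 'Positive' example, false of each 'Negative' one.
[15, 7]: Positive (15 > 7, 15+7 = 22). [6, 6]: Negative (6 = 6, 6+6 = 12). [15, 4]: Positive (15 > 4, 15+4 = 19). [8, 3]: Negative (8 > 3, 8+3 = 11).

Positive, Negative, Positive, Negative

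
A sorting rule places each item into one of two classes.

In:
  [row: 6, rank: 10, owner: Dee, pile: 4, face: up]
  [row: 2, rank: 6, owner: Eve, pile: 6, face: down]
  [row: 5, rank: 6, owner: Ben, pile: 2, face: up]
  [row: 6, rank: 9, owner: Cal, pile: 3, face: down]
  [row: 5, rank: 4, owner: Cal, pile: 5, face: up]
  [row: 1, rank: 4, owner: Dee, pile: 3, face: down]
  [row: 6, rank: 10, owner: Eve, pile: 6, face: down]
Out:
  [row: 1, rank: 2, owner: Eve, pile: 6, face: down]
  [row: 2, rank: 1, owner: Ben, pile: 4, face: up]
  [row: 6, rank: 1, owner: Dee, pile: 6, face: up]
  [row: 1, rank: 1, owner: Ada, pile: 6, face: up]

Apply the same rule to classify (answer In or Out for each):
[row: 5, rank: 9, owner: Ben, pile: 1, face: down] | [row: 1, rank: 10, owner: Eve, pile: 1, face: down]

One predicate separates the groups cleanly: rank ≥ 4.

In, In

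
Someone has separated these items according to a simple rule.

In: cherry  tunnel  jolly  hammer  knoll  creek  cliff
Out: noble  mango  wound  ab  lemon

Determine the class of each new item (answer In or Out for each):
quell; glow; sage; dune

In, Out, Out, Out

The simplest hypothesis consistent with all the labels is: has a double letter.
In: quell, since 'll' doubled. Out: glow, since no doubled letter. Out: sage, since no doubled letter. Out: dune, since no doubled letter.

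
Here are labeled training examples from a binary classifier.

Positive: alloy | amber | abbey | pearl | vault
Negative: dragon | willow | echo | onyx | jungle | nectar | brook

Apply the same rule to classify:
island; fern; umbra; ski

The rule appears to be: odd length AND contains 'a'.
island: length 6, has 'a' — lacks this property, so Negative. fern: length 4, no 'a' — lacks this property, so Negative. umbra: length 5, has 'a' — passes, so Positive. ski: length 3, no 'a' — lacks this property, so Negative.

Negative, Negative, Positive, Negative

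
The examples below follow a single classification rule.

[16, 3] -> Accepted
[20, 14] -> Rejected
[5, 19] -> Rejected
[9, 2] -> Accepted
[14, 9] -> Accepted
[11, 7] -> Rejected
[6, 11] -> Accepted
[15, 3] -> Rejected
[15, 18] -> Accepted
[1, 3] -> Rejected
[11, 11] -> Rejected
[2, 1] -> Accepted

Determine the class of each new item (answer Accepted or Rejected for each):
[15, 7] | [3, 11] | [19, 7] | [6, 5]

All 'Accepted' examples share one property — sum is odd — and every 'Rejected' example lacks it.

Rejected, Rejected, Rejected, Accepted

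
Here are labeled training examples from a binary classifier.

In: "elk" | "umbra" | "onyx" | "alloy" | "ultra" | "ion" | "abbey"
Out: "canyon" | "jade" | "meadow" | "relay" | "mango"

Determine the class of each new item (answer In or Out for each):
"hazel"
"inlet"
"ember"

Out, In, In

All 'In' examples share one property — starts with a vowel — and every 'Out' example lacks it.
"hazel": starts with 'h' — does not satisfy this, so Out. "inlet": starts with 'i' — meets the rule, so In. "ember": starts with 'e' — meets the rule, so In.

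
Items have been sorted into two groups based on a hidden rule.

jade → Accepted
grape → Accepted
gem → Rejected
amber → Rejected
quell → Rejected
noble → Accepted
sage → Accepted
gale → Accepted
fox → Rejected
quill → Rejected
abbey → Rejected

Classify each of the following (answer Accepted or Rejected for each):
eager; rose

The classifier is using: ends with 'e'.
eager: ends with 'r' — does not pass, so Rejected. rose: ends with 'e' — fits, so Accepted.

Rejected, Accepted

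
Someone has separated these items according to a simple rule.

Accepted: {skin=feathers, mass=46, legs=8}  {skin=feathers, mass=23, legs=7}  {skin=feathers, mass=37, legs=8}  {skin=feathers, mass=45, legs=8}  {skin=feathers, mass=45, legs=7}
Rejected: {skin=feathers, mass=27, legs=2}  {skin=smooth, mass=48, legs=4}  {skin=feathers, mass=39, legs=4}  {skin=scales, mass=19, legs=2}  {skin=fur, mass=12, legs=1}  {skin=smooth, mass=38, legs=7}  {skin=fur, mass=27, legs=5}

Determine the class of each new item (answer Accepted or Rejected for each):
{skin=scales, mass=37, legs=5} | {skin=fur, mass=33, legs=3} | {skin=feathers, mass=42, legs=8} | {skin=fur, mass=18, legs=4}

The simplest hypothesis consistent with all the labels is: skin is feathers AND legs ≥ 5.
Rejected: {skin=scales, mass=37, legs=5}, since skin is scales, legs = 5. Rejected: {skin=fur, mass=33, legs=3}, since skin is fur, legs = 3. Accepted: {skin=feathers, mass=42, legs=8}, since skin is feathers, legs = 8. Rejected: {skin=fur, mass=18, legs=4}, since skin is fur, legs = 4.

Rejected, Rejected, Accepted, Rejected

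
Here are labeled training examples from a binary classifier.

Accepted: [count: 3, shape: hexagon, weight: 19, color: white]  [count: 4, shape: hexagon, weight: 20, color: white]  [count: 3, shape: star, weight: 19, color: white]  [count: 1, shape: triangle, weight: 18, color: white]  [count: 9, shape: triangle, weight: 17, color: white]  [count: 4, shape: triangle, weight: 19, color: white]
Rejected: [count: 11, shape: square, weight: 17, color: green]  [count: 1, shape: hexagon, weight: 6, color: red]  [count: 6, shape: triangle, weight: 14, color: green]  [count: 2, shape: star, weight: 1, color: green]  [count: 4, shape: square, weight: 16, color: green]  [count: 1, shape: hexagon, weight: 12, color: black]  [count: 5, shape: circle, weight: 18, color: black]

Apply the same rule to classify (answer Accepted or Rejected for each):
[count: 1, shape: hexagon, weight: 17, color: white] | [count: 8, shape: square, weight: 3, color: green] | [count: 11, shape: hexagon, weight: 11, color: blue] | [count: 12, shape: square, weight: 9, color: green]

One predicate separates the groups cleanly: color is white.
[count: 1, shape: hexagon, weight: 17, color: white]: Accepted (color is white).
[count: 8, shape: square, weight: 3, color: green]: Rejected (color is green).
[count: 11, shape: hexagon, weight: 11, color: blue]: Rejected (color is blue).
[count: 12, shape: square, weight: 9, color: green]: Rejected (color is green).

Accepted, Rejected, Rejected, Rejected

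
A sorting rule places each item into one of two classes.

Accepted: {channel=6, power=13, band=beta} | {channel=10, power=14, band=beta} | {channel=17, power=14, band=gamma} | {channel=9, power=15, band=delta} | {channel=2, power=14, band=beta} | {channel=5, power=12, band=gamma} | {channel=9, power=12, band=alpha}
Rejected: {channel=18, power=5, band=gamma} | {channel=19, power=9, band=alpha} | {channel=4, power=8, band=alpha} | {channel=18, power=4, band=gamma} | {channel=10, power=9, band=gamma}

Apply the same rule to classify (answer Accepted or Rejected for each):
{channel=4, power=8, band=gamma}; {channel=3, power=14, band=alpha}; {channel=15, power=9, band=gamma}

Rejected, Accepted, Rejected

The common property of the 'Accepted' items is: power ≥ 12. No 'Rejected' item has it.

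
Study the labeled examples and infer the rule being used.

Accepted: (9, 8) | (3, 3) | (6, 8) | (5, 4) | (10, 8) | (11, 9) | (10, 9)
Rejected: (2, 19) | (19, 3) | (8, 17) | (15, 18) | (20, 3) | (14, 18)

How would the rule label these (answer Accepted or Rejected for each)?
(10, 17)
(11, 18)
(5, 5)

Rejected, Rejected, Accepted

The common property of the 'Accepted' items is: sum ≤ 20. No 'Rejected' item has it.
(10, 17): 10+17 = 27, does not pass → Rejected. (11, 18): 11+18 = 29, does not pass → Rejected. (5, 5): 5+5 = 10, meets the rule → Accepted.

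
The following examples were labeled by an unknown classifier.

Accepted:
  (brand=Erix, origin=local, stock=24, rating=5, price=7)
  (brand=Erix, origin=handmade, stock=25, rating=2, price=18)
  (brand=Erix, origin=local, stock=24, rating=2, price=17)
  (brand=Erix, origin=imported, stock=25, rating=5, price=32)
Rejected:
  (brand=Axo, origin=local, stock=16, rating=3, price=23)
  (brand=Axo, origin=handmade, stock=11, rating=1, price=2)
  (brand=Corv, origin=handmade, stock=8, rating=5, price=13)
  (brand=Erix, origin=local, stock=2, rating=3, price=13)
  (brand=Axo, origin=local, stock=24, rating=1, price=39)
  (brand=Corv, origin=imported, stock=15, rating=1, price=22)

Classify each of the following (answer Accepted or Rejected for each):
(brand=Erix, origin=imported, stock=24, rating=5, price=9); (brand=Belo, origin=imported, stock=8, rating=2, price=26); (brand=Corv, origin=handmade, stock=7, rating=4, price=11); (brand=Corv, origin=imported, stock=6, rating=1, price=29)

Accepted, Rejected, Rejected, Rejected

The classifier is using: brand is Erix AND stock ≥ 8.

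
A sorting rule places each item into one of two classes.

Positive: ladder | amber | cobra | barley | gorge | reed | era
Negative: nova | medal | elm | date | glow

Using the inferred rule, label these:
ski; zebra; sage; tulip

All 'Positive' examples share one property — contains 'r' — and every 'Negative' example lacks it.

Negative, Positive, Negative, Negative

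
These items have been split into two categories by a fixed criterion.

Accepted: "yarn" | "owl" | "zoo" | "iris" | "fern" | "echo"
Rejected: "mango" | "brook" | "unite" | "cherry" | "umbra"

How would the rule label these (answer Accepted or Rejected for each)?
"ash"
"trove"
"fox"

Accepted, Rejected, Accepted

Every 'Accepted' example satisfies: length ≤ 4. None of the 'Rejected' examples do.
"ash" → length 3 → Accepted.
"trove" → length 5 → Rejected.
"fox" → length 3 → Accepted.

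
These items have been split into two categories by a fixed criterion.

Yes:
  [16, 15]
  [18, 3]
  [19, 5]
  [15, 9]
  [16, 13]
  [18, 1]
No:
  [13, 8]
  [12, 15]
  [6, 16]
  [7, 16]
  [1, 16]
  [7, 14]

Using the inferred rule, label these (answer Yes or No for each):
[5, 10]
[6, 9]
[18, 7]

A rule that fits every label: first ≥ 14 — true of each 'Yes' example, false of each 'No' one.
[5, 10]: first 5, does not fit → No.
[6, 9]: first 6, does not fit → No.
[18, 7]: first 18, has this property → Yes.

No, No, Yes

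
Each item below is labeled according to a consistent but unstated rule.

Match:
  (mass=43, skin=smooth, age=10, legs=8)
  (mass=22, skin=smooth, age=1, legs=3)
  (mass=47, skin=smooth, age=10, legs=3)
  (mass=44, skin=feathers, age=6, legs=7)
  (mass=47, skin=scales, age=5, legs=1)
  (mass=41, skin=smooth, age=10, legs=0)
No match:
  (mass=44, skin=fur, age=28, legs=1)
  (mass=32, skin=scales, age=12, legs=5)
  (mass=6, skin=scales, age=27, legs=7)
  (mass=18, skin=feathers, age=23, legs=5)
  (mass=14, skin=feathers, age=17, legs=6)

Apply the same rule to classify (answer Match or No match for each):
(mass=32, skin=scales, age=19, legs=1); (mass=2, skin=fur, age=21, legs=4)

No match, No match

A rule that fits every label: age ≤ 10 — true of each 'Match' example, false of each 'No match' one.
(mass=32, skin=scales, age=19, legs=1) — age = 19, hence No match.
(mass=2, skin=fur, age=21, legs=4) — age = 21, hence No match.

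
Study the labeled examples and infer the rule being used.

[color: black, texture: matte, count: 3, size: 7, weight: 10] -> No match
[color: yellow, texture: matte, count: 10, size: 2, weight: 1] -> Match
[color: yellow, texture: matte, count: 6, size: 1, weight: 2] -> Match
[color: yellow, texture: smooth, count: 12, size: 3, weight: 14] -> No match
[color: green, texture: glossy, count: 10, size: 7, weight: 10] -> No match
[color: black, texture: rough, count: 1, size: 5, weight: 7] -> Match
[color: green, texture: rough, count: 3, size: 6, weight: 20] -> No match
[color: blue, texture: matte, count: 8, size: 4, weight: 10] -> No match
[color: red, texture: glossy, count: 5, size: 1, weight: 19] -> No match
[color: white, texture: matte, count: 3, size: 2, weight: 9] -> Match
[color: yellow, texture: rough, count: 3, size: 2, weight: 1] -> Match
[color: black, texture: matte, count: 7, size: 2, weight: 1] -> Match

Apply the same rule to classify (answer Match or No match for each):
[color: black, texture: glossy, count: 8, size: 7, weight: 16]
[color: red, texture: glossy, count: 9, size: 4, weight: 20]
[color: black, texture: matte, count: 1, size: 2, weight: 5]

No match, No match, Match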